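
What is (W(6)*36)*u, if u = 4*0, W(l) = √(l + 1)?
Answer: 0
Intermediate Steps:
W(l) = √(1 + l)
u = 0
(W(6)*36)*u = (√(1 + 6)*36)*0 = (√7*36)*0 = (36*√7)*0 = 0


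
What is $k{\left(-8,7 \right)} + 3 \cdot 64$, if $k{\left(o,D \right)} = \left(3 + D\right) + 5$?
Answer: $207$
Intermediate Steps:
$k{\left(o,D \right)} = 8 + D$
$k{\left(-8,7 \right)} + 3 \cdot 64 = \left(8 + 7\right) + 3 \cdot 64 = 15 + 192 = 207$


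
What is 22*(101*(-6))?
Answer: -13332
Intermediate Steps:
22*(101*(-6)) = 22*(-606) = -13332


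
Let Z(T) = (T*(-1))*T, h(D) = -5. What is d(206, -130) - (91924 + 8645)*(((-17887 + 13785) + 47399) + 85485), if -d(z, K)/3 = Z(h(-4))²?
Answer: -12951478833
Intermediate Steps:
Z(T) = -T² (Z(T) = (-T)*T = -T²)
d(z, K) = -1875 (d(z, K) = -3*(-1*(-5)²)² = -3*(-1*25)² = -3*(-25)² = -3*625 = -1875)
d(206, -130) - (91924 + 8645)*(((-17887 + 13785) + 47399) + 85485) = -1875 - (91924 + 8645)*(((-17887 + 13785) + 47399) + 85485) = -1875 - 100569*((-4102 + 47399) + 85485) = -1875 - 100569*(43297 + 85485) = -1875 - 100569*128782 = -1875 - 1*12951476958 = -1875 - 12951476958 = -12951478833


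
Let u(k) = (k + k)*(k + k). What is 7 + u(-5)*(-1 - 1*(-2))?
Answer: 107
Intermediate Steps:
u(k) = 4*k² (u(k) = (2*k)*(2*k) = 4*k²)
7 + u(-5)*(-1 - 1*(-2)) = 7 + (4*(-5)²)*(-1 - 1*(-2)) = 7 + (4*25)*(-1 + 2) = 7 + 100*1 = 7 + 100 = 107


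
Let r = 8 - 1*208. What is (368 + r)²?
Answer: 28224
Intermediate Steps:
r = -200 (r = 8 - 208 = -200)
(368 + r)² = (368 - 200)² = 168² = 28224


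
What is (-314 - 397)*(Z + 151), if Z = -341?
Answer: 135090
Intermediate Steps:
(-314 - 397)*(Z + 151) = (-314 - 397)*(-341 + 151) = -711*(-190) = 135090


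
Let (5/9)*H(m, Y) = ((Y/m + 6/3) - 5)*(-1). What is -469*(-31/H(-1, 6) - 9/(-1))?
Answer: -269206/81 ≈ -3323.5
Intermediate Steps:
H(m, Y) = 27/5 - 9*Y/(5*m) (H(m, Y) = 9*(((Y/m + 6/3) - 5)*(-1))/5 = 9*(((Y/m + 6*(⅓)) - 5)*(-1))/5 = 9*(((Y/m + 2) - 5)*(-1))/5 = 9*(((2 + Y/m) - 5)*(-1))/5 = 9*((-3 + Y/m)*(-1))/5 = 9*(3 - Y/m)/5 = 27/5 - 9*Y/(5*m))
-469*(-31/H(-1, 6) - 9/(-1)) = -469*(-31*(-5/(9*(-1*6 + 3*(-1)))) - 9/(-1)) = -469*(-31*(-5/(9*(-6 - 3))) - 9*(-1)) = -469*(-31/((9/5)*(-1)*(-9)) + 9) = -469*(-31/81/5 + 9) = -469*(-31*5/81 + 9) = -469*(-155/81 + 9) = -469*574/81 = -269206/81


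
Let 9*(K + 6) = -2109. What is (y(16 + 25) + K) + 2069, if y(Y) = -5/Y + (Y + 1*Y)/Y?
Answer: 225157/123 ≈ 1830.5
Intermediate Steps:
K = -721/3 (K = -6 + (1/9)*(-2109) = -6 - 703/3 = -721/3 ≈ -240.33)
y(Y) = 2 - 5/Y (y(Y) = -5/Y + (Y + Y)/Y = -5/Y + (2*Y)/Y = -5/Y + 2 = 2 - 5/Y)
(y(16 + 25) + K) + 2069 = ((2 - 5/(16 + 25)) - 721/3) + 2069 = ((2 - 5/41) - 721/3) + 2069 = (77/41 - 721/3) + 2069 = -29330/123 + 2069 = 225157/123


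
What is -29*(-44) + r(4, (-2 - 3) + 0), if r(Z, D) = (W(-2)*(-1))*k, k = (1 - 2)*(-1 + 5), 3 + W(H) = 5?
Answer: 1284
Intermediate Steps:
W(H) = 2 (W(H) = -3 + 5 = 2)
k = -4 (k = -1*4 = -4)
r(Z, D) = 8 (r(Z, D) = (2*(-1))*(-4) = -2*(-4) = 8)
-29*(-44) + r(4, (-2 - 3) + 0) = -29*(-44) + 8 = 1276 + 8 = 1284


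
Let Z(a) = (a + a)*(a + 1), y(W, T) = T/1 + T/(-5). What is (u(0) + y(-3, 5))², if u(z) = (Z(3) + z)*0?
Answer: 16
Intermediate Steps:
y(W, T) = 4*T/5 (y(W, T) = T*1 + T*(-⅕) = T - T/5 = 4*T/5)
Z(a) = 2*a*(1 + a) (Z(a) = (2*a)*(1 + a) = 2*a*(1 + a))
u(z) = 0 (u(z) = (2*3*(1 + 3) + z)*0 = (2*3*4 + z)*0 = (24 + z)*0 = 0)
(u(0) + y(-3, 5))² = (0 + (⅘)*5)² = (0 + 4)² = 4² = 16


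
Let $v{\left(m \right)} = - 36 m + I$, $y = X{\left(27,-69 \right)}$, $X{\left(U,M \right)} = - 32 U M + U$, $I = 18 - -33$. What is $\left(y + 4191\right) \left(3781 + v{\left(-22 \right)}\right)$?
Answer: $295168416$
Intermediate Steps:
$I = 51$ ($I = 18 + 33 = 51$)
$X{\left(U,M \right)} = U - 32 M U$ ($X{\left(U,M \right)} = - 32 M U + U = U - 32 M U$)
$y = 59643$ ($y = 27 \left(1 - -2208\right) = 27 \left(1 + 2208\right) = 27 \cdot 2209 = 59643$)
$v{\left(m \right)} = 51 - 36 m$ ($v{\left(m \right)} = - 36 m + 51 = 51 - 36 m$)
$\left(y + 4191\right) \left(3781 + v{\left(-22 \right)}\right) = \left(59643 + 4191\right) \left(3781 + \left(51 - -792\right)\right) = 63834 \left(3781 + \left(51 + 792\right)\right) = 63834 \left(3781 + 843\right) = 63834 \cdot 4624 = 295168416$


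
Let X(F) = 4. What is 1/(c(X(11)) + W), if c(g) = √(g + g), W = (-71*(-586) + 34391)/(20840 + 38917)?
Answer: -4541352729/22791648383 + 7141798098*√2/22791648383 ≈ 0.24389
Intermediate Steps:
W = 75997/59757 (W = (41606 + 34391)/59757 = 75997*(1/59757) = 75997/59757 ≈ 1.2718)
c(g) = √2*√g (c(g) = √(2*g) = √2*√g)
1/(c(X(11)) + W) = 1/(√2*√4 + 75997/59757) = 1/(√2*2 + 75997/59757) = 1/(2*√2 + 75997/59757) = 1/(75997/59757 + 2*√2)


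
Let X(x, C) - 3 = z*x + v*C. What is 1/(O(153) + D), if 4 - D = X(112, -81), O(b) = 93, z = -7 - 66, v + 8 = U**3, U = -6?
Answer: -1/9874 ≈ -0.00010128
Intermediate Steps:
v = -224 (v = -8 + (-6)**3 = -8 - 216 = -224)
z = -73
X(x, C) = 3 - 224*C - 73*x (X(x, C) = 3 + (-73*x - 224*C) = 3 + (-224*C - 73*x) = 3 - 224*C - 73*x)
D = -9967 (D = 4 - (3 - 224*(-81) - 73*112) = 4 - (3 + 18144 - 8176) = 4 - 1*9971 = 4 - 9971 = -9967)
1/(O(153) + D) = 1/(93 - 9967) = 1/(-9874) = -1/9874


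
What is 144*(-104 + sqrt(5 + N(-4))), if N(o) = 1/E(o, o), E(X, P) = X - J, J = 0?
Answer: -14976 + 72*sqrt(19) ≈ -14662.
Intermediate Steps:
E(X, P) = X (E(X, P) = X - 1*0 = X + 0 = X)
N(o) = 1/o
144*(-104 + sqrt(5 + N(-4))) = 144*(-104 + sqrt(5 + 1/(-4))) = 144*(-104 + sqrt(5 - 1/4)) = 144*(-104 + sqrt(19/4)) = 144*(-104 + sqrt(19)/2) = -14976 + 72*sqrt(19)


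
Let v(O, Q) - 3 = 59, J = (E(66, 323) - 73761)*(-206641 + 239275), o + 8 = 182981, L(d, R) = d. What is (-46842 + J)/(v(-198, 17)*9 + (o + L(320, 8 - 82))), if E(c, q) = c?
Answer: -2405009472/183851 ≈ -13081.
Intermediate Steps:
o = 182973 (o = -8 + 182981 = 182973)
J = -2404962630 (J = (66 - 73761)*(-206641 + 239275) = -73695*32634 = -2404962630)
v(O, Q) = 62 (v(O, Q) = 3 + 59 = 62)
(-46842 + J)/(v(-198, 17)*9 + (o + L(320, 8 - 82))) = (-46842 - 2404962630)/(62*9 + (182973 + 320)) = -2405009472/(558 + 183293) = -2405009472/183851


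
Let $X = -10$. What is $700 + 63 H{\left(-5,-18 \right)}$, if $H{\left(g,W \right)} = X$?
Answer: $70$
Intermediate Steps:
$H{\left(g,W \right)} = -10$
$700 + 63 H{\left(-5,-18 \right)} = 700 + 63 \left(-10\right) = 700 - 630 = 70$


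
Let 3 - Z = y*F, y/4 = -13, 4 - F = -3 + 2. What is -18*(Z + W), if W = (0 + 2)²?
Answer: -4806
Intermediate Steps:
F = 5 (F = 4 - (-3 + 2) = 4 - 1*(-1) = 4 + 1 = 5)
y = -52 (y = 4*(-13) = -52)
W = 4 (W = 2² = 4)
Z = 263 (Z = 3 - (-52)*5 = 3 - 1*(-260) = 3 + 260 = 263)
-18*(Z + W) = -18*(263 + 4) = -18*267 = -4806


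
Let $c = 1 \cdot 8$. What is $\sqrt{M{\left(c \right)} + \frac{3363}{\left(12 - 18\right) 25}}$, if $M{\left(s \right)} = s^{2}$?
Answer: $\frac{3 \sqrt{462}}{10} \approx 6.4483$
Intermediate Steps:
$c = 8$
$\sqrt{M{\left(c \right)} + \frac{3363}{\left(12 - 18\right) 25}} = \sqrt{8^{2} + \frac{3363}{\left(12 - 18\right) 25}} = \sqrt{64 + \frac{3363}{\left(-6\right) 25}} = \sqrt{64 + \frac{3363}{-150}} = \sqrt{64 + 3363 \left(- \frac{1}{150}\right)} = \sqrt{64 - \frac{1121}{50}} = \sqrt{\frac{2079}{50}} = \frac{3 \sqrt{462}}{10}$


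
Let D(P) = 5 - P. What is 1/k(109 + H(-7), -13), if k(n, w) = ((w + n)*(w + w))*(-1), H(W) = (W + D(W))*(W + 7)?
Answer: 1/2496 ≈ 0.00040064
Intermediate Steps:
H(W) = 35 + 5*W (H(W) = (W + (5 - W))*(W + 7) = 5*(7 + W) = 35 + 5*W)
k(n, w) = -2*w*(n + w) (k(n, w) = ((n + w)*(2*w))*(-1) = (2*w*(n + w))*(-1) = -2*w*(n + w))
1/k(109 + H(-7), -13) = 1/(-2*(-13)*((109 + (35 + 5*(-7))) - 13)) = 1/(-2*(-13)*((109 + (35 - 35)) - 13)) = 1/(-2*(-13)*((109 + 0) - 13)) = 1/(-2*(-13)*(109 - 13)) = 1/(-2*(-13)*96) = 1/2496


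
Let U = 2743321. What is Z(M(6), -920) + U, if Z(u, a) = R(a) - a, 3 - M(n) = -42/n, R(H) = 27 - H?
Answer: 2745188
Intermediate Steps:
M(n) = 3 + 42/n (M(n) = 3 - (-42)/n = 3 + 42/n)
Z(u, a) = 27 - 2*a (Z(u, a) = (27 - a) - a = 27 - 2*a)
Z(M(6), -920) + U = (27 - 2*(-920)) + 2743321 = (27 + 1840) + 2743321 = 1867 + 2743321 = 2745188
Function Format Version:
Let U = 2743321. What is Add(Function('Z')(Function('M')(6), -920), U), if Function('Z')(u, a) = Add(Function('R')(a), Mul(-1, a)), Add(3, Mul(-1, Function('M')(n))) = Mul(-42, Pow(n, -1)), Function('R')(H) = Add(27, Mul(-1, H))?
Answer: 2745188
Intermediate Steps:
Function('M')(n) = Add(3, Mul(42, Pow(n, -1))) (Function('M')(n) = Add(3, Mul(-1, Mul(-42, Pow(n, -1)))) = Add(3, Mul(42, Pow(n, -1))))
Function('Z')(u, a) = Add(27, Mul(-2, a)) (Function('Z')(u, a) = Add(Add(27, Mul(-1, a)), Mul(-1, a)) = Add(27, Mul(-2, a)))
Add(Function('Z')(Function('M')(6), -920), U) = Add(Add(27, Mul(-2, -920)), 2743321) = Add(Add(27, 1840), 2743321) = Add(1867, 2743321) = 2745188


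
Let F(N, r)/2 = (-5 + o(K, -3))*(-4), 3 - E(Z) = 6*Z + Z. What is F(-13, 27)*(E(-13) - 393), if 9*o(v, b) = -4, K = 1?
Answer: -117208/9 ≈ -13023.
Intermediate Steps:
o(v, b) = -4/9 (o(v, b) = (⅑)*(-4) = -4/9)
E(Z) = 3 - 7*Z (E(Z) = 3 - (6*Z + Z) = 3 - 7*Z)
F(N, r) = 392/9 (F(N, r) = 2*((-5 - 4/9)*(-4)) = 2*(-49/9*(-4)) = 2*(196/9) = 392/9)
F(-13, 27)*(E(-13) - 393) = 392*((3 - 7*(-13)) - 393)/9 = 392*((3 + 91) - 393)/9 = 392*(94 - 393)/9 = (392/9)*(-299) = -117208/9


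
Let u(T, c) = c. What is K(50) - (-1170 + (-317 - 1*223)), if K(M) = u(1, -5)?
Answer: 1705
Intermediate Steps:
K(M) = -5
K(50) - (-1170 + (-317 - 1*223)) = -5 - (-1170 + (-317 - 1*223)) = -5 - (-1170 + (-317 - 223)) = -5 - (-1170 - 540) = -5 - 1*(-1710) = -5 + 1710 = 1705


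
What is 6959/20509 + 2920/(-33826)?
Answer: 87754427/346868717 ≈ 0.25299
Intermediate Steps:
6959/20509 + 2920/(-33826) = 6959*(1/20509) + 2920*(-1/33826) = 6959/20509 - 1460/16913 = 87754427/346868717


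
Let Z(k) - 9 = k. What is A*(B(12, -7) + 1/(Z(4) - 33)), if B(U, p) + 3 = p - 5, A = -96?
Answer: 7224/5 ≈ 1444.8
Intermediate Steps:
Z(k) = 9 + k
B(U, p) = -8 + p (B(U, p) = -3 + (p - 5) = -3 + (-5 + p) = -8 + p)
A*(B(12, -7) + 1/(Z(4) - 33)) = -96*((-8 - 7) + 1/((9 + 4) - 33)) = -96*(-15 + 1/(13 - 33)) = -96*(-15 + 1/(-20)) = -96*(-15 - 1/20) = -96*(-301/20) = 7224/5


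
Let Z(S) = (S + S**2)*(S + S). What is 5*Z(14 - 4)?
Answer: 11000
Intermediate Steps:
Z(S) = 2*S*(S + S**2) (Z(S) = (S + S**2)*(2*S) = 2*S*(S + S**2))
5*Z(14 - 4) = 5*(2*(14 - 4)**2*(1 + (14 - 4))) = 5*(2*10**2*(1 + 10)) = 5*(2*100*11) = 5*2200 = 11000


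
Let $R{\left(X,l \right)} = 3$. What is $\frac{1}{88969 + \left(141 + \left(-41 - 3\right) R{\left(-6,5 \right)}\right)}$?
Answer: $\frac{1}{88978} \approx 1.1239 \cdot 10^{-5}$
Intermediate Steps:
$\frac{1}{88969 + \left(141 + \left(-41 - 3\right) R{\left(-6,5 \right)}\right)} = \frac{1}{88969 + \left(141 + \left(-41 - 3\right) 3\right)} = \frac{1}{88969 + \left(141 - 132\right)} = \frac{1}{88969 + 9} = \frac{1}{88978}$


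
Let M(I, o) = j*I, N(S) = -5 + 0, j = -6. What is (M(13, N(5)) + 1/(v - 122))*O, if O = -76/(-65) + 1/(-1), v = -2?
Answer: -106403/8060 ≈ -13.201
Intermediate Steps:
N(S) = -5
O = 11/65 (O = -76*(-1/65) + 1*(-1) = 76/65 - 1 = 11/65 ≈ 0.16923)
M(I, o) = -6*I
(M(13, N(5)) + 1/(v - 122))*O = (-6*13 + 1/(-2 - 122))*(11/65) = (-78 + 1/(-124))*(11/65) = (-78 - 1/124)*(11/65) = -9673/124*11/65 = -106403/8060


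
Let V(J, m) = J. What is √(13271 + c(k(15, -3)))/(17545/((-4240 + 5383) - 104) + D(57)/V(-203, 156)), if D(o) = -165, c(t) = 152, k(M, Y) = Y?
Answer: 210917*√13423/3733070 ≈ 6.5459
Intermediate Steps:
√(13271 + c(k(15, -3)))/(17545/((-4240 + 5383) - 104) + D(57)/V(-203, 156)) = √(13271 + 152)/(17545/((-4240 + 5383) - 104) - 165/(-203)) = √13423/(17545/(1143 - 104) - 165*(-1/203)) = √13423/(17545/1039 + 165/203) = √13423/(3733070/210917) = √13423*(210917/3733070) = 210917*√13423/3733070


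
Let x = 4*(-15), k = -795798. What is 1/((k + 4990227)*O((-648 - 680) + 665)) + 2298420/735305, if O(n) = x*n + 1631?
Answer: 79845041909102257/25543833825351459 ≈ 3.1258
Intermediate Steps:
x = -60
O(n) = 1631 - 60*n (O(n) = -60*n + 1631 = 1631 - 60*n)
1/((k + 4990227)*O((-648 - 680) + 665)) + 2298420/735305 = 1/((-795798 + 4990227)*(1631 - 60*((-648 - 680) + 665))) + 2298420/735305 = 1/(4194429*(1631 - 60*(-1328 + 665))) + 2298420*(1/735305) = 1/(4194429*(1631 - 60*(-663))) + 459684/147061 = 1/(4194429*(1631 + 39780)) + 459684/147061 = (1/4194429)/41411 + 459684/147061 = (1/4194429)*(1/41411) + 459684/147061 = 1/173695499319 + 459684/147061 = 79845041909102257/25543833825351459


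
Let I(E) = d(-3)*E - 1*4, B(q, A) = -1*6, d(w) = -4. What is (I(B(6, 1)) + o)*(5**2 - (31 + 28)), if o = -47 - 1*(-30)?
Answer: -102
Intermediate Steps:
B(q, A) = -6
o = -17 (o = -47 + 30 = -17)
I(E) = -4 - 4*E (I(E) = -4*E - 1*4 = -4*E - 4 = -4 - 4*E)
(I(B(6, 1)) + o)*(5**2 - (31 + 28)) = ((-4 - 4*(-6)) - 17)*(5**2 - (31 + 28)) = ((-4 + 24) - 17)*(25 - 1*59) = (20 - 17)*(25 - 59) = 3*(-34) = -102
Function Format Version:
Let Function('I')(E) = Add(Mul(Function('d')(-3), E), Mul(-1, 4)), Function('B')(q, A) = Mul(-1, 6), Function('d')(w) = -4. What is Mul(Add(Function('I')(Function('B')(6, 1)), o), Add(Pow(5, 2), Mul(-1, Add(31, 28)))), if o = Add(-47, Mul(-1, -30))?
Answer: -102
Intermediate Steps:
Function('B')(q, A) = -6
o = -17 (o = Add(-47, 30) = -17)
Function('I')(E) = Add(-4, Mul(-4, E)) (Function('I')(E) = Add(Mul(-4, E), Mul(-1, 4)) = Add(Mul(-4, E), -4) = Add(-4, Mul(-4, E)))
Mul(Add(Function('I')(Function('B')(6, 1)), o), Add(Pow(5, 2), Mul(-1, Add(31, 28)))) = Mul(Add(Add(-4, Mul(-4, -6)), -17), Add(Pow(5, 2), Mul(-1, Add(31, 28)))) = Mul(Add(Add(-4, 24), -17), Add(25, Mul(-1, 59))) = Mul(Add(20, -17), Add(25, -59)) = Mul(3, -34) = -102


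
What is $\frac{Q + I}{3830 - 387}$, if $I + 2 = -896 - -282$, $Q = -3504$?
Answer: $- \frac{4120}{3443} \approx -1.1966$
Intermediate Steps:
$I = -616$ ($I = -2 - 614 = -616$)
$\frac{Q + I}{3830 - 387} = \frac{-3504 - 616}{3830 - 387} = - \frac{4120}{3443}$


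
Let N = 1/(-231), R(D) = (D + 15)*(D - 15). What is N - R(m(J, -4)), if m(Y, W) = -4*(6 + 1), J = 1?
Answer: -129130/231 ≈ -559.00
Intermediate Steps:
m(Y, W) = -28 (m(Y, W) = -4*7 = -28)
R(D) = (-15 + D)*(15 + D) (R(D) = (15 + D)*(-15 + D) = (-15 + D)*(15 + D))
N = -1/231 ≈ -0.0043290
N - R(m(J, -4)) = -1/231 - (-225 + (-28)**2) = -1/231 - (-225 + 784) = -1/231 - 1*559 = -1/231 - 559 = -129130/231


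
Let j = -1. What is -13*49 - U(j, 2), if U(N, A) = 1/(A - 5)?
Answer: -1910/3 ≈ -636.67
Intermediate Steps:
U(N, A) = 1/(-5 + A)
-13*49 - U(j, 2) = -13*49 - 1/(-5 + 2) = -637 - 1/(-3) = -637 - 1*(-⅓) = -637 + ⅓ = -1910/3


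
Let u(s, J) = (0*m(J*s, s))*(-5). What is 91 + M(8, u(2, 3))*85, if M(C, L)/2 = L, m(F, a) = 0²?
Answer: 91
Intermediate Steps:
m(F, a) = 0
u(s, J) = 0 (u(s, J) = (0*0)*(-5) = 0*(-5) = 0)
M(C, L) = 2*L
91 + M(8, u(2, 3))*85 = 91 + (2*0)*85 = 91 + 0*85 = 91 + 0 = 91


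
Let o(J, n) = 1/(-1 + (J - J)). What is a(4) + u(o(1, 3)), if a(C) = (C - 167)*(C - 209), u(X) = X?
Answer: 33414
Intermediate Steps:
o(J, n) = -1 (o(J, n) = 1/(-1 + 0) = 1/(-1) = -1)
a(C) = (-209 + C)*(-167 + C) (a(C) = (-167 + C)*(-209 + C) = (-209 + C)*(-167 + C))
a(4) + u(o(1, 3)) = (34903 + 4² - 376*4) - 1 = (34903 + 16 - 1504) - 1 = 33415 - 1 = 33414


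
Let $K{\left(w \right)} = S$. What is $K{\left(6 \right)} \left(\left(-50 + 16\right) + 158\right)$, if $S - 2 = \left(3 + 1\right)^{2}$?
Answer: $2232$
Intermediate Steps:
$S = 18$ ($S = 2 + \left(3 + 1\right)^{2} = 2 + 4^{2} = 2 + 16 = 18$)
$K{\left(w \right)} = 18$
$K{\left(6 \right)} \left(\left(-50 + 16\right) + 158\right) = 18 \left(\left(-50 + 16\right) + 158\right) = 18 \left(-34 + 158\right) = 18 \cdot 124 = 2232$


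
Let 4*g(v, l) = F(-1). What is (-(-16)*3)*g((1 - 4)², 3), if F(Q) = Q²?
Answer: 12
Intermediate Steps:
g(v, l) = ¼ (g(v, l) = (¼)*(-1)² = (¼)*1 = ¼)
(-(-16)*3)*g((1 - 4)², 3) = -(-16)*3*(¼) = -16*(-3)*(¼) = 48*(¼) = 12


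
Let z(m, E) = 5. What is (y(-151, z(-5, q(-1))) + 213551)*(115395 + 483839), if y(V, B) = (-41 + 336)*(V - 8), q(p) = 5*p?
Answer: 99859949164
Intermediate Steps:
y(V, B) = -2360 + 295*V (y(V, B) = 295*(-8 + V) = -2360 + 295*V)
(y(-151, z(-5, q(-1))) + 213551)*(115395 + 483839) = ((-2360 + 295*(-151)) + 213551)*(115395 + 483839) = ((-2360 - 44545) + 213551)*599234 = (-46905 + 213551)*599234 = 166646*599234 = 99859949164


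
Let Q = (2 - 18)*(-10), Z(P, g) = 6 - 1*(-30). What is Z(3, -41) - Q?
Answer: -124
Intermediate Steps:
Z(P, g) = 36 (Z(P, g) = 6 + 30 = 36)
Q = 160 (Q = -16*(-10) = 160)
Z(3, -41) - Q = 36 - 1*160 = 36 - 160 = -124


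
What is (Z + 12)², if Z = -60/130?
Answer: 22500/169 ≈ 133.14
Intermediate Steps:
Z = -6/13 (Z = -60*1/130 = -6/13 ≈ -0.46154)
(Z + 12)² = (-6/13 + 12)² = (150/13)² = 22500/169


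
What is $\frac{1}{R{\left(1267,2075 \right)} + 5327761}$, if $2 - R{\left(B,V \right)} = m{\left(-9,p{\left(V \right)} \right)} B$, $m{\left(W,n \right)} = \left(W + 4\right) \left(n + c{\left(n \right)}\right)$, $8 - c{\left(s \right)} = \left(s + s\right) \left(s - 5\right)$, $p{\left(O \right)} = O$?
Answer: $- \frac{1}{54402293932} \approx -1.8382 \cdot 10^{-11}$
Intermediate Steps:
$c{\left(s \right)} = 8 - 2 s \left(-5 + s\right)$ ($c{\left(s \right)} = 8 - \left(s + s\right) \left(s - 5\right) = 8 - 2 s \left(-5 + s\right)$)
$m{\left(W,n \right)} = \left(4 + W\right) \left(8 - 2 n^{2} + 11 n\right)$ ($m{\left(W,n \right)} = \left(W + 4\right) \left(n + \left(8 - 2 n^{2} + 10 n\right)\right) = \left(4 + W\right) \left(8 - 2 n^{2} + 11 n\right)$)
$R{\left(B,V \right)} = 2 - B \left(-40 - 55 V + 10 V^{2}\right)$ ($R{\left(B,V \right)} = 2 - \left(32 - 8 V^{2} + 44 V - 9 V + 2 \left(-9\right) \left(4 - V^{2} + 5 V\right)\right) B = 2 - \left(32 - 8 V^{2} + 44 V - 9 V - \left(72 - 18 V^{2} + 90 V\right)\right) B = 2 - \left(-40 - 55 V + 10 V^{2}\right) B = 2 - B \left(-40 - 55 V + 10 V^{2}\right)$)
$\frac{1}{R{\left(1267,2075 \right)} + 5327761} = \frac{1}{\left(2 + 5 \cdot 1267 \left(8 - 2 \cdot 2075^{2} + 11 \cdot 2075\right)\right) + 5327761} = \frac{1}{\left(2 + 5 \cdot 1267 \left(8 - 8611250 + 22825\right)\right) + 5327761} = \frac{1}{\left(2 + 5 \cdot 1267 \left(-8588417\right)\right) + 5327761} = \frac{1}{\left(2 - 54407621695\right) + 5327761} = \frac{1}{-54407621693 + 5327761} = \frac{1}{-54402293932} = - \frac{1}{54402293932}$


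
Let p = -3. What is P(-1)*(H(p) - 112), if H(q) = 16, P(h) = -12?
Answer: 1152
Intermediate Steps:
P(-1)*(H(p) - 112) = -12*(16 - 112) = -12*(-96) = 1152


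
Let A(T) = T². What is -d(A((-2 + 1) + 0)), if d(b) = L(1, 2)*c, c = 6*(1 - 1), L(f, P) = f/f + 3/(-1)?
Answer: 0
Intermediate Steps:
L(f, P) = -2 (L(f, P) = 1 + 3*(-1) = 1 - 3 = -2)
c = 0 (c = 6*0 = 0)
d(b) = 0 (d(b) = -2*0 = 0)
-d(A((-2 + 1) + 0)) = -1*0 = 0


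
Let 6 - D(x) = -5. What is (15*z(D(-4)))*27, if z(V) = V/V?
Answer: 405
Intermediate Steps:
D(x) = 11 (D(x) = 6 - 1*(-5) = 6 + 5 = 11)
z(V) = 1
(15*z(D(-4)))*27 = (15*1)*27 = 15*27 = 405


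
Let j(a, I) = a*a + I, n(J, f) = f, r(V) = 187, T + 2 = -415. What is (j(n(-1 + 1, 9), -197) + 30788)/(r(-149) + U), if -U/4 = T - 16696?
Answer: 30672/68639 ≈ 0.44686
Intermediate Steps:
T = -417 (T = -2 - 415 = -417)
j(a, I) = I + a**2 (j(a, I) = a**2 + I = I + a**2)
U = 68452 (U = -4*(-417 - 16696) = -4*(-17113) = 68452)
(j(n(-1 + 1, 9), -197) + 30788)/(r(-149) + U) = ((-197 + 9**2) + 30788)/(187 + 68452) = ((-197 + 81) + 30788)/68639 = (-116 + 30788)*(1/68639) = 30672*(1/68639) = 30672/68639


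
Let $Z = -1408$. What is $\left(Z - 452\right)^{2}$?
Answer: $3459600$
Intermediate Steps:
$\left(Z - 452\right)^{2} = \left(-1408 - 452\right)^{2} = \left(-1860\right)^{2} = 3459600$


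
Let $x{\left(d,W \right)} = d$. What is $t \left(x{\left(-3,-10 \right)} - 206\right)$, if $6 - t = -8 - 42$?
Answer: $-11704$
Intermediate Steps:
$t = 56$ ($t = 6 - \left(-8 - 42\right) = 6 - -50 = 6 + 50 = 56$)
$t \left(x{\left(-3,-10 \right)} - 206\right) = 56 \left(-3 - 206\right) = 56 \left(-209\right) = -11704$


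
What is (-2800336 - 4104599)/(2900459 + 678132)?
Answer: -6904935/3578591 ≈ -1.9295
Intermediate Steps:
(-2800336 - 4104599)/(2900459 + 678132) = -6904935/3578591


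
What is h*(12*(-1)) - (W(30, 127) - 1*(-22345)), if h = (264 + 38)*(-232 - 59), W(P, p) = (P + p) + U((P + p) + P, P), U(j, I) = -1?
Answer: 1032083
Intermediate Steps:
W(P, p) = -1 + P + p (W(P, p) = (P + p) - 1 = -1 + P + p)
h = -87882 (h = 302*(-291) = -87882)
h*(12*(-1)) - (W(30, 127) - 1*(-22345)) = -1054584*(-1) - ((-1 + 30 + 127) - 1*(-22345)) = -87882*(-12) - (156 + 22345) = 1054584 - 1*22501 = 1054584 - 22501 = 1032083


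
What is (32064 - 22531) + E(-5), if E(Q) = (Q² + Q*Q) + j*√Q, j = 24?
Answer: 9583 + 24*I*√5 ≈ 9583.0 + 53.666*I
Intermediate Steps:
E(Q) = 2*Q² + 24*√Q (E(Q) = (Q² + Q*Q) + 24*√Q = (Q² + Q²) + 24*√Q = 2*Q² + 24*√Q)
(32064 - 22531) + E(-5) = (32064 - 22531) + (2*(-5)² + 24*√(-5)) = 9533 + (2*25 + 24*(I*√5)) = 9533 + (50 + 24*I*√5) = 9583 + 24*I*√5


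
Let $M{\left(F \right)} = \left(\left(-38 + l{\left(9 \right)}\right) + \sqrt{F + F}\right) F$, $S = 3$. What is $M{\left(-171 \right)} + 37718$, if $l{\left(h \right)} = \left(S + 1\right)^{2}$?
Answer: $41480 - 513 i \sqrt{38} \approx 41480.0 - 3162.3 i$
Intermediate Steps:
$l{\left(h \right)} = 16$ ($l{\left(h \right)} = \left(3 + 1\right)^{2} = 4^{2} = 16$)
$M{\left(F \right)} = F \left(-22 + \sqrt{2} \sqrt{F}\right)$ ($M{\left(F \right)} = \left(\left(-38 + 16\right) + \sqrt{F + F}\right) F = \left(-22 + \sqrt{2 F}\right) F = \left(-22 + \sqrt{2} \sqrt{F}\right) F = F \left(-22 + \sqrt{2} \sqrt{F}\right)$)
$M{\left(-171 \right)} + 37718 = \left(\left(-22\right) \left(-171\right) + \sqrt{2} \left(-171\right)^{\frac{3}{2}}\right) + 37718 = \left(3762 + \sqrt{2} \left(- 513 i \sqrt{19}\right)\right) + 37718 = \left(3762 - 513 i \sqrt{38}\right) + 37718 = 41480 - 513 i \sqrt{38}$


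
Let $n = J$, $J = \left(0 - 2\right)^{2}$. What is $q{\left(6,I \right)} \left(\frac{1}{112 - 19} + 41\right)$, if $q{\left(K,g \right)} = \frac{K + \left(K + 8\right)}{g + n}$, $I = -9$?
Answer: $- \frac{15256}{93} \approx -164.04$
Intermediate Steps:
$J = 4$ ($J = \left(-2\right)^{2} = 4$)
$n = 4$
$q{\left(K,g \right)} = \frac{8 + 2 K}{4 + g}$ ($q{\left(K,g \right)} = \frac{K + \left(K + 8\right)}{g + 4} = \frac{K + \left(8 + K\right)}{4 + g} = \frac{8 + 2 K}{4 + g}$)
$q{\left(6,I \right)} \left(\frac{1}{112 - 19} + 41\right) = \frac{2 \left(4 + 6\right)}{4 - 9} \left(\frac{1}{112 - 19} + 41\right) = 2 \frac{1}{-5} \cdot 10 \left(\frac{1}{93} + 41\right) = 2 \left(- \frac{1}{5}\right) 10 \left(\frac{1}{93} + 41\right) = \left(-4\right) \frac{3814}{93} = - \frac{15256}{93}$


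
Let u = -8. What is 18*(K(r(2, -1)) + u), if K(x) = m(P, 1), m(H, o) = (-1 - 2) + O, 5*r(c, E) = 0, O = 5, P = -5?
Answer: -108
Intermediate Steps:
r(c, E) = 0 (r(c, E) = (1/5)*0 = 0)
m(H, o) = 2 (m(H, o) = (-1 - 2) + 5 = -3 + 5 = 2)
K(x) = 2
18*(K(r(2, -1)) + u) = 18*(2 - 8) = 18*(-6) = -108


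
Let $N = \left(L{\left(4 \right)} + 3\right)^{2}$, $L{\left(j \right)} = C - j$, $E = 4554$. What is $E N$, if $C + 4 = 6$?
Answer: $4554$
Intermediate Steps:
$C = 2$ ($C = -4 + 6 = 2$)
$L{\left(j \right)} = 2 - j$
$N = 1$ ($N = \left(\left(2 - 4\right) + 3\right)^{2} = \left(-2 + 3\right)^{2} = 1^{2} = 1$)
$E N = 4554 \cdot 1 = 4554$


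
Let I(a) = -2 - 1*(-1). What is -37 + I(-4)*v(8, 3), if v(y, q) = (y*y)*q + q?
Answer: -232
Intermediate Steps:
I(a) = -1 (I(a) = -2 + 1 = -1)
v(y, q) = q + q*y² (v(y, q) = y²*q + q = q*y² + q = q + q*y²)
-37 + I(-4)*v(8, 3) = -37 - 3*(1 + 8²) = -37 - 3*(1 + 64) = -37 - 3*65 = -37 - 1*195 = -37 - 195 = -232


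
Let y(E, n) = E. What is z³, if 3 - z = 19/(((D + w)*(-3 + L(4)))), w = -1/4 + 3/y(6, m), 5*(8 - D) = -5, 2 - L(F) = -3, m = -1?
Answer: 389017/50653 ≈ 7.6800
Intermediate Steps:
L(F) = 5 (L(F) = 2 - 1*(-3) = 2 + 3 = 5)
D = 9 (D = 8 - ⅕*(-5) = 8 + 1 = 9)
w = ¼ (w = -1/4 + 3/6 = -1*¼ + 3*(⅙) = -¼ + ½ = ¼ ≈ 0.25000)
z = 73/37 (z = 3 - 19/((9 + ¼)*(-3 + 5)) = 3 - 19/((37/4)*2) = 3 - 19/37/2 = 3 - 19*2/37 = 3 - 1*38/37 = 3 - 38/37 = 73/37 ≈ 1.9730)
z³ = (73/37)³ = 389017/50653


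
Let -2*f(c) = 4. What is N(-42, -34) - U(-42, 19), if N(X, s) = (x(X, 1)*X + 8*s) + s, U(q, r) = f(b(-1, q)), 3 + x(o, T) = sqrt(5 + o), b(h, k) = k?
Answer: -178 - 42*I*sqrt(37) ≈ -178.0 - 255.48*I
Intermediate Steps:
x(o, T) = -3 + sqrt(5 + o)
f(c) = -2 (f(c) = -1/2*4 = -2)
U(q, r) = -2
N(X, s) = 9*s + X*(-3 + sqrt(5 + X)) (N(X, s) = ((-3 + sqrt(5 + X))*X + 8*s) + s = (X*(-3 + sqrt(5 + X)) + 8*s) + s = (8*s + X*(-3 + sqrt(5 + X))) + s = 9*s + X*(-3 + sqrt(5 + X)))
N(-42, -34) - U(-42, 19) = (9*(-34) - 42*(-3 + sqrt(5 - 42))) - 1*(-2) = (-306 - 42*(-3 + sqrt(-37))) + 2 = (-306 - 42*(-3 + I*sqrt(37))) + 2 = (-306 + (126 - 42*I*sqrt(37))) + 2 = (-180 - 42*I*sqrt(37)) + 2 = -178 - 42*I*sqrt(37)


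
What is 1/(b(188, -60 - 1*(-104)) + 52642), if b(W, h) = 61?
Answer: 1/52703 ≈ 1.8974e-5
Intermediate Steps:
1/(b(188, -60 - 1*(-104)) + 52642) = 1/(61 + 52642) = 1/52703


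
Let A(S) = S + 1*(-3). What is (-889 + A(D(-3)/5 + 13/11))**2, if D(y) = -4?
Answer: 2404823521/3025 ≈ 7.9498e+5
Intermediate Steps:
A(S) = -3 + S (A(S) = S - 3 = -3 + S)
(-889 + A(D(-3)/5 + 13/11))**2 = (-889 + (-3 + (-4/5 + 13/11)))**2 = (-889 + (-3 + 21/55))**2 = (-889 - 144/55)**2 = (-49039/55)**2 = 2404823521/3025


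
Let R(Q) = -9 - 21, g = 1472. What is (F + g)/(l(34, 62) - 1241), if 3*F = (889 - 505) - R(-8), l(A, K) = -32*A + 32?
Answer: -1610/2297 ≈ -0.70091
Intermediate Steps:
R(Q) = -30
l(A, K) = 32 - 32*A
F = 138 (F = ((889 - 505) - 1*(-30))/3 = (384 + 30)/3 = (⅓)*414 = 138)
(F + g)/(l(34, 62) - 1241) = (138 + 1472)/((32 - 32*34) - 1241) = 1610/((32 - 1088) - 1241) = 1610/(-1056 - 1241) = 1610/(-2297) = 1610*(-1/2297) = -1610/2297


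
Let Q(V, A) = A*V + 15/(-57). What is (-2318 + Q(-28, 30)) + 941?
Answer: -42128/19 ≈ -2217.3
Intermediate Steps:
Q(V, A) = -5/19 + A*V (Q(V, A) = A*V + 15*(-1/57) = A*V - 5/19 = -5/19 + A*V)
(-2318 + Q(-28, 30)) + 941 = (-2318 + (-5/19 + 30*(-28))) + 941 = (-2318 + (-5/19 - 840)) + 941 = (-2318 - 15965/19) + 941 = -60007/19 + 941 = -42128/19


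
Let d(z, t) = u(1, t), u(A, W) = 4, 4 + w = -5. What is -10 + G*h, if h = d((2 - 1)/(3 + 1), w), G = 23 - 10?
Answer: 42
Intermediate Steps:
w = -9 (w = -4 - 5 = -9)
G = 13
d(z, t) = 4
h = 4
-10 + G*h = -10 + 13*4 = -10 + 52 = 42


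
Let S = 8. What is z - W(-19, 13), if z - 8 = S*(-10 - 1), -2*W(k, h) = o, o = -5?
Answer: -165/2 ≈ -82.500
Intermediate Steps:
W(k, h) = 5/2 (W(k, h) = -½*(-5) = 5/2)
z = -80 (z = 8 + 8*(-10 - 1) = 8 + 8*(-11) = 8 - 88 = -80)
z - W(-19, 13) = -80 - 1*5/2 = -80 - 5/2 = -165/2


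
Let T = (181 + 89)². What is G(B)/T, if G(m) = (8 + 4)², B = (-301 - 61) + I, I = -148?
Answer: 4/2025 ≈ 0.0019753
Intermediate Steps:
B = -510 (B = (-301 - 61) - 148 = -362 - 148 = -510)
T = 72900 (T = 270² = 72900)
G(m) = 144 (G(m) = 12² = 144)
G(B)/T = 144/72900 = 144*(1/72900) = 4/2025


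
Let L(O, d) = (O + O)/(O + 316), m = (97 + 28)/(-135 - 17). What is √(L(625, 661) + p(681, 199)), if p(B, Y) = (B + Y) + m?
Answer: 7*√91905747970/71516 ≈ 29.673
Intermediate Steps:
m = -125/152 (m = 125/(-152) = 125*(-1/152) = -125/152 ≈ -0.82237)
L(O, d) = 2*O/(316 + O) (L(O, d) = (2*O)/(316 + O) = 2*O/(316 + O))
p(B, Y) = -125/152 + B + Y (p(B, Y) = (B + Y) - 125/152 = -125/152 + B + Y)
√(L(625, 661) + p(681, 199)) = √(2*625/(316 + 625) + (-125/152 + 681 + 199)) = √(2*625/941 + 133635/152) = √(2*625*(1/941) + 133635/152) = √(1250/941 + 133635/152) = √(125940535/143032) = 7*√91905747970/71516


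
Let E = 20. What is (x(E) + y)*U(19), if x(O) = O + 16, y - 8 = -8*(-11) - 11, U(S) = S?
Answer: 2299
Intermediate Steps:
y = 85 (y = 8 + (-8*(-11) - 11) = 8 + (88 - 11) = 8 + 77 = 85)
x(O) = 16 + O
(x(E) + y)*U(19) = ((16 + 20) + 85)*19 = (36 + 85)*19 = 121*19 = 2299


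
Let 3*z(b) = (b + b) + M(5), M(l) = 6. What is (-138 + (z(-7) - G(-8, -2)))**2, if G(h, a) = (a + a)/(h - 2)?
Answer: 4477456/225 ≈ 19900.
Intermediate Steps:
z(b) = 2 + 2*b/3 (z(b) = ((b + b) + 6)/3 = (2*b + 6)/3 = (6 + 2*b)/3 = 2 + 2*b/3)
G(h, a) = 2*a/(-2 + h) (G(h, a) = (2*a)/(-2 + h) = 2*a/(-2 + h))
(-138 + (z(-7) - G(-8, -2)))**2 = (-138 + ((2 + (2/3)*(-7)) - 2*(-2)/(-2 - 8)))**2 = (-138 + ((2 - 14/3) - 2*(-2)/(-10)))**2 = (-138 + (-8/3 - 2*(-2)*(-1)/10))**2 = (-138 + (-8/3 - 1*2/5))**2 = (-138 + (-8/3 - 2/5))**2 = (-138 - 46/15)**2 = (-2116/15)**2 = 4477456/225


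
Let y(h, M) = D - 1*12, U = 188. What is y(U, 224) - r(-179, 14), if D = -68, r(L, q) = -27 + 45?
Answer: -98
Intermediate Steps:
r(L, q) = 18
y(h, M) = -80 (y(h, M) = -68 - 1*12 = -68 - 12 = -80)
y(U, 224) - r(-179, 14) = -80 - 1*18 = -80 - 18 = -98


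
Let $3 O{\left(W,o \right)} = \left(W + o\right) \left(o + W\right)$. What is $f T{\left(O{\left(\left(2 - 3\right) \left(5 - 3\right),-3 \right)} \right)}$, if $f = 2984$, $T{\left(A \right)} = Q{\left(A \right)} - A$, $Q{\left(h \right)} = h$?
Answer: $0$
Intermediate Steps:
$O{\left(W,o \right)} = \frac{\left(W + o\right)^{2}}{3}$ ($O{\left(W,o \right)} = \frac{\left(W + o\right) \left(o + W\right)}{3} = \frac{\left(W + o\right) \left(W + o\right)}{3} = \frac{\left(W + o\right)^{2}}{3}$)
$T{\left(A \right)} = 0$ ($T{\left(A \right)} = A - A = 0$)
$f T{\left(O{\left(\left(2 - 3\right) \left(5 - 3\right),-3 \right)} \right)} = 2984 \cdot 0 = 0$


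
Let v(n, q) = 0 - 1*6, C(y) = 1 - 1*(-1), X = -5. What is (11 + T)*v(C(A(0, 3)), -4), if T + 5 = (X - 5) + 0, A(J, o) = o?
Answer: 24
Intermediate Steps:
C(y) = 2 (C(y) = 1 + 1 = 2)
T = -15 (T = -5 + ((-5 - 5) + 0) = -5 + (-10 + 0) = -5 - 10 = -15)
v(n, q) = -6 (v(n, q) = 0 - 6 = -6)
(11 + T)*v(C(A(0, 3)), -4) = (11 - 15)*(-6) = -4*(-6) = 24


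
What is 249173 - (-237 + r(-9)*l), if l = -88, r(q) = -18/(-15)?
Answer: 1247578/5 ≈ 2.4952e+5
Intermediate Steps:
r(q) = 6/5 (r(q) = -18*(-1/15) = 6/5)
249173 - (-237 + r(-9)*l) = 249173 - (-237 + (6/5)*(-88)) = 249173 - (-237 - 528/5) = 249173 - 1*(-1713/5) = 249173 + 1713/5 = 1247578/5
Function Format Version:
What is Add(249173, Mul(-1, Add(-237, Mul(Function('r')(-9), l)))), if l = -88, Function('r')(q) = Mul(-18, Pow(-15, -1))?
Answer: Rational(1247578, 5) ≈ 2.4952e+5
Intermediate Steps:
Function('r')(q) = Rational(6, 5) (Function('r')(q) = Mul(-18, Rational(-1, 15)) = Rational(6, 5))
Add(249173, Mul(-1, Add(-237, Mul(Function('r')(-9), l)))) = Add(249173, Mul(-1, Add(-237, Mul(Rational(6, 5), -88)))) = Add(249173, Mul(-1, Add(-237, Rational(-528, 5)))) = Add(249173, Mul(-1, Rational(-1713, 5))) = Add(249173, Rational(1713, 5)) = Rational(1247578, 5)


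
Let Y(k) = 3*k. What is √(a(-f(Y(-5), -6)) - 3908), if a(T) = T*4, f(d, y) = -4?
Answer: 2*I*√973 ≈ 62.386*I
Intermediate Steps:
a(T) = 4*T
√(a(-f(Y(-5), -6)) - 3908) = √(4*(-1*(-4)) - 3908) = √(4*4 - 3908) = √(16 - 3908) = √(-3892) = 2*I*√973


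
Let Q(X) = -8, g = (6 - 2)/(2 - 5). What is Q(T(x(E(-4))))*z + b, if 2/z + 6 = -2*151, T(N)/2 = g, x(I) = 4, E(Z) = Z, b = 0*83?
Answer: 4/77 ≈ 0.051948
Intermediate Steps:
b = 0
g = -4/3 (g = 4/(-3) = 4*(-1/3) = -4/3 ≈ -1.3333)
T(N) = -8/3 (T(N) = 2*(-4/3) = -8/3)
z = -1/154 (z = 2/(-6 - 2*151) = 2/(-6 - 302) = 2/(-308) = 2*(-1/308) = -1/154 ≈ -0.0064935)
Q(T(x(E(-4))))*z + b = -8*(-1/154) + 0 = 4/77 + 0 = 4/77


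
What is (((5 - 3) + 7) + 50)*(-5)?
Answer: -295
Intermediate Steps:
(((5 - 3) + 7) + 50)*(-5) = ((2 + 7) + 50)*(-5) = (9 + 50)*(-5) = 59*(-5) = -295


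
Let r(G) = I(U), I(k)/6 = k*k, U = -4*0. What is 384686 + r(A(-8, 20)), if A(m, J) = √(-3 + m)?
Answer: 384686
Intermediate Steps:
U = 0
I(k) = 6*k² (I(k) = 6*(k*k) = 6*k²)
r(G) = 0 (r(G) = 6*0² = 6*0 = 0)
384686 + r(A(-8, 20)) = 384686 + 0 = 384686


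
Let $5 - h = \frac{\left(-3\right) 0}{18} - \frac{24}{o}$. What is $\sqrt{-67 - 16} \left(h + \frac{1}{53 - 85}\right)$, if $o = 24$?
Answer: $\frac{191 i \sqrt{83}}{32} \approx 54.378 i$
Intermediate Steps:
$h = 6$ ($h = 5 - \left(\frac{\left(-3\right) 0}{18} - \frac{24}{24}\right) = 5 - \left(0 \cdot \frac{1}{18} - 1\right) = 5 - \left(0 - 1\right) = 5 - -1 = 5 + 1 = 6$)
$\sqrt{-67 - 16} \left(h + \frac{1}{53 - 85}\right) = \sqrt{-67 - 16} \left(6 + \frac{1}{53 - 85}\right) = \sqrt{-83} \left(6 + \frac{1}{-32}\right) = i \sqrt{83} \left(6 - \frac{1}{32}\right) = i \sqrt{83} \cdot \frac{191}{32} = \frac{191 i \sqrt{83}}{32}$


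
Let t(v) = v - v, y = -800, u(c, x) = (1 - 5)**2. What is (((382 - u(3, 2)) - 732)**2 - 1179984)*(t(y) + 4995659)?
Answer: -5225599192452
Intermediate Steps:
u(c, x) = 16 (u(c, x) = (-4)**2 = 16)
t(v) = 0
(((382 - u(3, 2)) - 732)**2 - 1179984)*(t(y) + 4995659) = (((382 - 1*16) - 732)**2 - 1179984)*(0 + 4995659) = (((382 - 16) - 732)**2 - 1179984)*4995659 = ((366 - 732)**2 - 1179984)*4995659 = ((-366)**2 - 1179984)*4995659 = (133956 - 1179984)*4995659 = -1046028*4995659 = -5225599192452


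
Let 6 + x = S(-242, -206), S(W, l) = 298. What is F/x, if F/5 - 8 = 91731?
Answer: 458695/292 ≈ 1570.9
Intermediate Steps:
F = 458695 (F = 40 + 5*91731 = 40 + 458655 = 458695)
x = 292 (x = -6 + 298 = 292)
F/x = 458695/292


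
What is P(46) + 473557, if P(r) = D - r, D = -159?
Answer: 473352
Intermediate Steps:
P(r) = -159 - r
P(46) + 473557 = (-159 - 1*46) + 473557 = (-159 - 46) + 473557 = -205 + 473557 = 473352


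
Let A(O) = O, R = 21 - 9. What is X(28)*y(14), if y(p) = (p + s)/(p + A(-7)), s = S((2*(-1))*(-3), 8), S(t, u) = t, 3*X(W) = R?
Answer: 80/7 ≈ 11.429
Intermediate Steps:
R = 12
X(W) = 4 (X(W) = (1/3)*12 = 4)
s = 6 (s = (2*(-1))*(-3) = -2*(-3) = 6)
y(p) = (6 + p)/(-7 + p) (y(p) = (p + 6)/(p - 7) = (6 + p)/(-7 + p))
X(28)*y(14) = 4*((6 + 14)/(-7 + 14)) = 4*(20/7) = 80/7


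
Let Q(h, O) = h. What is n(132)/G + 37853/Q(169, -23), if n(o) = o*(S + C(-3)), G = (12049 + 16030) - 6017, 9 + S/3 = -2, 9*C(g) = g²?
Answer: 139066505/621413 ≈ 223.79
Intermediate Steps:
C(g) = g²/9
S = -33 (S = -27 + 3*(-2) = -27 - 6 = -33)
G = 22062 (G = 28079 - 6017 = 22062)
n(o) = -32*o (n(o) = o*(-33 + (⅑)*(-3)²) = o*(-33 + (⅑)*9) = o*(-33 + 1) = o*(-32) = -32*o)
n(132)/G + 37853/Q(169, -23) = -32*132/22062 + 37853/169 = -4224*1/22062 + 37853*(1/169) = -704/3677 + 37853/169 = 139066505/621413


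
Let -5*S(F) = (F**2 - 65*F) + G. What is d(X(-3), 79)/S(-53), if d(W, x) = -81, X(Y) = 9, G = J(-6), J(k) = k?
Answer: 405/6248 ≈ 0.064821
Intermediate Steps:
G = -6
S(F) = 6/5 + 13*F - F**2/5 (S(F) = -((F**2 - 65*F) - 6)/5 = -(-6 + F**2 - 65*F)/5 = 6/5 + 13*F - F**2/5)
d(X(-3), 79)/S(-53) = -81/(6/5 + 13*(-53) - 1/5*(-53)**2) = -81/(6/5 - 689 - 1/5*2809) = -81/(6/5 - 689 - 2809/5) = -81/(-6248/5) = -81*(-5/6248) = 405/6248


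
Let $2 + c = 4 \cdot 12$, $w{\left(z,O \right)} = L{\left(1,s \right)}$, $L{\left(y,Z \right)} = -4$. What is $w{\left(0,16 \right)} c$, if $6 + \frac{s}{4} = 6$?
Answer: $-184$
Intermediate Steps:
$s = 0$ ($s = -24 + 4 \cdot 6 = -24 + 24 = 0$)
$w{\left(z,O \right)} = -4$
$c = 46$ ($c = -2 + 4 \cdot 12 = -2 + 48 = 46$)
$w{\left(0,16 \right)} c = \left(-4\right) 46 = -184$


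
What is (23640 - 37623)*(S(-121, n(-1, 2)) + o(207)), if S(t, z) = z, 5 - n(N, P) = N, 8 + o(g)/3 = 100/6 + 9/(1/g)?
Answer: -78598443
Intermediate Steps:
o(g) = 26 + 27*g (o(g) = -24 + 3*(100/6 + 9/(1/g)) = -24 + 3*(100*(⅙) + 9*g) = -24 + 3*(50/3 + 9*g) = -24 + (50 + 27*g) = 26 + 27*g)
n(N, P) = 5 - N
(23640 - 37623)*(S(-121, n(-1, 2)) + o(207)) = (23640 - 37623)*((5 - 1*(-1)) + (26 + 27*207)) = -13983*((5 + 1) + (26 + 5589)) = -13983*(6 + 5615) = -13983*5621 = -78598443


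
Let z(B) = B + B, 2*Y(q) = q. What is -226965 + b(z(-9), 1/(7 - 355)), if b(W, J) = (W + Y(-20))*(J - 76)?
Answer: -19560812/87 ≈ -2.2484e+5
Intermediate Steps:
Y(q) = q/2
z(B) = 2*B
b(W, J) = (-76 + J)*(-10 + W) (b(W, J) = (W + (½)*(-20))*(J - 76) = (W - 10)*(-76 + J) = (-10 + W)*(-76 + J) = (-76 + J)*(-10 + W))
-226965 + b(z(-9), 1/(7 - 355)) = -226965 + (760 - 152*(-9) - 10/(7 - 355) + (2*(-9))/(7 - 355)) = -226965 + (760 - 76*(-18) - 10/(-348) - 18/(-348)) = -226965 + (760 + 1368 - 10*(-1/348) - 1/348*(-18)) = -226965 + (760 + 1368 + 5/174 + 3/58) = -226965 + 185143/87 = -19560812/87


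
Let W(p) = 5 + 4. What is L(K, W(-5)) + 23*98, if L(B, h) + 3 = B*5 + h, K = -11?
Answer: 2205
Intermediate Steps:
W(p) = 9
L(B, h) = -3 + h + 5*B (L(B, h) = -3 + (B*5 + h) = -3 + (5*B + h) = -3 + (h + 5*B) = -3 + h + 5*B)
L(K, W(-5)) + 23*98 = (-3 + 9 + 5*(-11)) + 23*98 = (-3 + 9 - 55) + 2254 = -49 + 2254 = 2205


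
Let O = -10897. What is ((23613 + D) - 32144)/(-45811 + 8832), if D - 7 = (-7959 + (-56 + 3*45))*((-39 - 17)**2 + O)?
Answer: -61148156/36979 ≈ -1653.6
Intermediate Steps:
D = 61156687 (D = 7 + (-7959 + (-56 + 3*45))*((-39 - 17)**2 - 10897) = 7 + (-7959 + (-56 + 135))*((-56)**2 - 10897) = 7 + (-7959 + 79)*(3136 - 10897) = 7 - 7880*(-7761) = 7 + 61156680 = 61156687)
((23613 + D) - 32144)/(-45811 + 8832) = ((23613 + 61156687) - 32144)/(-45811 + 8832) = (61180300 - 32144)/(-36979) = 61148156*(-1/36979) = -61148156/36979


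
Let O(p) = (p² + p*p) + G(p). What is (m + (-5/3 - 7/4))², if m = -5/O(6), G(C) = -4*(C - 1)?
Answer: 18769/1521 ≈ 12.340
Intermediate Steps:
G(C) = 4 - 4*C (G(C) = -4*(-1 + C) = 4 - 4*C)
O(p) = 4 - 4*p + 2*p² (O(p) = (p² + p*p) + (4 - 4*p) = (p² + p²) + (4 - 4*p) = 2*p² + (4 - 4*p) = 4 - 4*p + 2*p²)
m = -5/52 (m = -5/(4 - 4*6 + 2*6²) = -5/(4 - 24 + 2*36) = -5/(4 - 24 + 72) = -5/52 ≈ -0.096154)
(m + (-5/3 - 7/4))² = (-5/52 + (-5/3 - 7/4))² = (-5/52 - 41/12)² = (-137/39)² = 18769/1521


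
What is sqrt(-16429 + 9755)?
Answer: I*sqrt(6674) ≈ 81.695*I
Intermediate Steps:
sqrt(-16429 + 9755) = sqrt(-6674) = I*sqrt(6674)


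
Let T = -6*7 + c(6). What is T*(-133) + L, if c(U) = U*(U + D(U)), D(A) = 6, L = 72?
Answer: -3918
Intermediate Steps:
c(U) = U*(6 + U) (c(U) = U*(U + 6) = U*(6 + U))
T = 30 (T = -6*7 + 6*(6 + 6) = -42 + 6*12 = -42 + 72 = 30)
T*(-133) + L = 30*(-133) + 72 = -3990 + 72 = -3918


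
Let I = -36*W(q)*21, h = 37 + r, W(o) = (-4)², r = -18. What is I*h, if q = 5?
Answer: -229824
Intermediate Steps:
W(o) = 16
h = 19 (h = 37 - 18 = 19)
I = -12096 (I = -36*16*21 = -576*21 = -12096)
I*h = -12096*19 = -229824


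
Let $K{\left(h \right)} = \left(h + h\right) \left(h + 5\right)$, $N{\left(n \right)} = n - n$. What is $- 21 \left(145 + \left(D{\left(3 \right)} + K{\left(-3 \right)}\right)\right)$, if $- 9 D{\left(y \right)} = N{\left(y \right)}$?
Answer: $-2793$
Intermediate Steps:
$N{\left(n \right)} = 0$
$D{\left(y \right)} = 0$ ($D{\left(y \right)} = \left(- \frac{1}{9}\right) 0 = 0$)
$K{\left(h \right)} = 2 h \left(5 + h\right)$
$- 21 \left(145 + \left(D{\left(3 \right)} + K{\left(-3 \right)}\right)\right) = - 21 \left(145 + \left(0 + 2 \left(-3\right) \left(5 - 3\right)\right)\right) = - 21 \left(145 + \left(0 + 2 \left(-3\right) 2\right)\right) = - 21 \left(145 + \left(0 - 12\right)\right) = - 21 \left(145 - 12\right) = \left(-21\right) 133 = -2793$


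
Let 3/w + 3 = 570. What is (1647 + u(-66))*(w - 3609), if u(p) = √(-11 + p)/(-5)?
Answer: -41608100/7 + 136420*I*√77/189 ≈ -5.944e+6 + 6333.8*I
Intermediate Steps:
w = 1/189 (w = 3/(-3 + 570) = 3/567 = 3*(1/567) = 1/189 ≈ 0.0052910)
u(p) = -√(-11 + p)/5 (u(p) = √(-11 + p)*(-⅕) = -√(-11 + p)/5)
(1647 + u(-66))*(w - 3609) = (1647 - √(-11 - 66)/5)*(1/189 - 3609) = (1647 - I*√77/5)*(-682100/189) = -41608100/7 + 136420*I*√77/189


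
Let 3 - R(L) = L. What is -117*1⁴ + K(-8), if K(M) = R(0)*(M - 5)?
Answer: -156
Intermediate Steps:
R(L) = 3 - L
K(M) = -15 + 3*M (K(M) = (3 - 1*0)*(M - 5) = (3 + 0)*(-5 + M) = 3*(-5 + M) = -15 + 3*M)
-117*1⁴ + K(-8) = -117*1⁴ + (-15 + 3*(-8)) = -117*1 + (-15 - 24) = -117 - 39 = -156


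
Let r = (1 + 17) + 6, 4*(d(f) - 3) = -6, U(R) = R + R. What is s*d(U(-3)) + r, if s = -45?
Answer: -87/2 ≈ -43.500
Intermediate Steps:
U(R) = 2*R
d(f) = 3/2 (d(f) = 3 + (¼)*(-6) = 3 - 3/2 = 3/2)
r = 24 (r = 18 + 6 = 24)
s*d(U(-3)) + r = -45*3/2 + 24 = -135/2 + 24 = -87/2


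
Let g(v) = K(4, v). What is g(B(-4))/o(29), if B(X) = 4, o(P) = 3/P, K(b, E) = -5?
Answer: -145/3 ≈ -48.333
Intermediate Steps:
g(v) = -5
g(B(-4))/o(29) = -5/(3/29) = -5/(3*(1/29)) = -5/3/29 = -5*29/3 = -145/3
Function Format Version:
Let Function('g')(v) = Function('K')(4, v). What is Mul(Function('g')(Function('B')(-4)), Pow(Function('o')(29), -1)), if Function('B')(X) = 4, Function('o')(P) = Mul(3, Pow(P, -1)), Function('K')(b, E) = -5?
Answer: Rational(-145, 3) ≈ -48.333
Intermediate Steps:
Function('g')(v) = -5
Mul(Function('g')(Function('B')(-4)), Pow(Function('o')(29), -1)) = Mul(-5, Pow(Mul(3, Pow(29, -1)), -1)) = Mul(-5, Pow(Mul(3, Rational(1, 29)), -1)) = Mul(-5, Pow(Rational(3, 29), -1)) = Mul(-5, Rational(29, 3)) = Rational(-145, 3)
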